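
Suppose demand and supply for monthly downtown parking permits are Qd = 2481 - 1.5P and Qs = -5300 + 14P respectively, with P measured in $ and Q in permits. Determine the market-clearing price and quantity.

P* = 502, Q* = 1728

At equilibrium Qd = Qs, so 2481 - 1.5P = -5300 + 14P; collecting terms, 7781 = 15.5P and P* = 502.
From the demand curve, Q* = 2481 - 1.5(502) = 1728.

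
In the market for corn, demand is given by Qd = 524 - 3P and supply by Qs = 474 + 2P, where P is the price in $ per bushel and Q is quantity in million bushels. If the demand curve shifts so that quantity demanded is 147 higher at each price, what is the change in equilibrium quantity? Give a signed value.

The market clears where 524 - 3P = 474 + 2P. Rearranging, 5P = 50, hence P* = 10.
Plugging P* into demand: Q* = 524 - 3(10) = 494.
After the shift, demand is Qd = 671 - 3P.
New equilibrium: 197 = 5P, so P = 39.4 and Q = 552.8.
ΔQ = 552.8 - 494 = 58.8.

ΔQ = 58.8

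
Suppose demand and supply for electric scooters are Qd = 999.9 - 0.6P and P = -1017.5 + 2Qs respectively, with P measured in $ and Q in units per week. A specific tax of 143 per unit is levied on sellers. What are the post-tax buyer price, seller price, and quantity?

Rewriting in direct form: Qs = 508.75 + 0.5P.
Sellers keep P_s = P_b - 143 per unit, so supply in terms of the buyer price is Qs = 437.25 + 0.5P_b.
Market clearing requires 999.9 - 0.6P_b = 437.25 + 0.5P_b; hence 562.65 = 1.1P_b and P_b = 511.5.
Then P_s = 511.5 - 143 = 368.5 and Q = 999.9 - 0.6(511.5) = 693.

P_b = 511.5, P_s = 368.5, Q = 693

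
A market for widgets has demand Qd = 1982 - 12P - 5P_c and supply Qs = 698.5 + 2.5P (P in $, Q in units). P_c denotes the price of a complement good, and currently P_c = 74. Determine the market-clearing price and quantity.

With P_c = 74, demand is Qd = 1612 - 12P.
Set Qd = Qs: 1612 - 12P = 698.5 + 2.5P, so 913.5 = 14.5P and P* = 63.
Plugging P* into demand: Q* = 1612 - 12(63) = 856.

P* = 63, Q* = 856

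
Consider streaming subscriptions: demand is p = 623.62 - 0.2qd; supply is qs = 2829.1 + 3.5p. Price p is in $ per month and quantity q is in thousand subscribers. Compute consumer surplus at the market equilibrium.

Consumer surplus = 869129.361

Rewriting in direct form: qd = 3118.1 - 5p.
Equating demand and supply, 3118.1 - 5p = 2829.1 + 3.5p gives 8.5p = 289, so p* = 34.
Then q* = 3118.1 - 5(34) = 2948.1.
Demand choke price (qd = 0): p = 3118.1/5 = 623.62. Consumer surplus = ½ × (623.62 - 34) × 2948.1 = 869129.361.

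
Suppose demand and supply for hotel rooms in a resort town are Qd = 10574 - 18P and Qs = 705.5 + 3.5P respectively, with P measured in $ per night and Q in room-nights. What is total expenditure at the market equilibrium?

Total expenditure = 1061208

Set Qd = Qs: 10574 - 18P = 705.5 + 3.5P, so 9868.5 = 21.5P and P* = 459.
Plugging P* into demand: Q* = 10574 - 18(459) = 2312.
Total expenditure = P* × Q* = 459 × 2312 = 1061208.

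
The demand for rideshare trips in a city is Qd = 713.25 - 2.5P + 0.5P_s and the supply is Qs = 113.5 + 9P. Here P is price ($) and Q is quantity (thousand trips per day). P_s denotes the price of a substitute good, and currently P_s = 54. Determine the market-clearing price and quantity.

With P_s = 54, demand is Qd = 740.25 - 2.5P.
Set Qd = Qs: 740.25 - 2.5P = 113.5 + 9P, so 626.75 = 11.5P and P* = 54.5.
Substitute back: Q* = 740.25 - 2.5(54.5) = 604.

P* = 54.5, Q* = 604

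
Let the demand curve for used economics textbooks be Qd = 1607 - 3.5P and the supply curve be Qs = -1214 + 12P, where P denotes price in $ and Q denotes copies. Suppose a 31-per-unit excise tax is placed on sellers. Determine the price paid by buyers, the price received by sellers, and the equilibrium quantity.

P_b = 206, P_s = 175, Q = 886

With a tax of 31 on sellers, they supply based on the net price P_s = P_b - 31, so Qs = -1586 + 12P_b.
Market clearing requires 1607 - 3.5P_b = -1586 + 12P_b; hence 3193 = 15.5P_b and P_b = 206.
So P_s = 175 and the quantity traded is Q = 1607 - 3.5(206) = 886.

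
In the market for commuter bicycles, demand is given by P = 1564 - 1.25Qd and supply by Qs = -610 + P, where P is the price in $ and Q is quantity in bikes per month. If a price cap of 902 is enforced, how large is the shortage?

In direct form, Qd = 1251.2 - 0.8P.
Evaluating both curves at the ceiling price 902 gives Qd = 529.6, Qs = 292.
Shortage = Qd - Qs = 529.6 - 292 = 237.6.

Shortage = 237.6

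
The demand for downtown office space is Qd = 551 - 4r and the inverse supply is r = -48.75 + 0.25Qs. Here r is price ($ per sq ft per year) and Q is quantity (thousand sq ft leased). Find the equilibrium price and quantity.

In direct form, Qs = 195 + 4r.
Equating demand and supply, 551 - 4r = 195 + 4r gives 8r = 356, so r* = 44.5.
Then Q* = 551 - 4(44.5) = 373.

r* = 44.5, Q* = 373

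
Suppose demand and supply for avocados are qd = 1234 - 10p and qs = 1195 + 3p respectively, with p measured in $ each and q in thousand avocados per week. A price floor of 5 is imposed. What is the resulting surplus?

At p = 5: qd = 1184 and qs = 1210.
Surplus = qs - qd = 1210 - 1184 = 26.

Surplus = 26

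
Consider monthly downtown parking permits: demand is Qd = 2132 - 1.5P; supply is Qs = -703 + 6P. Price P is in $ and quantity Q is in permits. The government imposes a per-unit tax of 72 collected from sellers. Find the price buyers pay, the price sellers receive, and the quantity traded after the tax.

Sellers keep P_s = P_b - 72 per unit, so supply in terms of the buyer price is Qs = -1135 + 6P_b.
Set Qd = Qs: 2132 - 1.5P_b = -1135 + 6P_b, so 3267 = 7.5P_b and P_b = 435.6.
So P_s = 363.6 and the quantity traded is Q = 2132 - 1.5(435.6) = 1478.6.

P_b = 435.6, P_s = 363.6, Q = 1478.6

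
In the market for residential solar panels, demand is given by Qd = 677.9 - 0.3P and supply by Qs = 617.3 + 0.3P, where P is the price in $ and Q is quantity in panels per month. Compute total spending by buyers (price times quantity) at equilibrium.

The market clears where 677.9 - 0.3P = 617.3 + 0.3P. Rearranging, 0.6P = 60.6, hence P* = 101.
From the demand curve, Q* = 677.9 - 0.3(101) = 647.6.
Total spending by buyers = P* × Q* = 101 × 647.6 = 65407.6.

Total spending by buyers = 65407.6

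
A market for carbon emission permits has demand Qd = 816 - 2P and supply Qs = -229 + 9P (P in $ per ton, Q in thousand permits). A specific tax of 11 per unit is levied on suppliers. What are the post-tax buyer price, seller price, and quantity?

With a tax of 11 on suppliers, they supply based on the net price P_s = P_b - 11, so Qs = -328 + 9P_b.
Set Qd = Qs: 816 - 2P_b = -328 + 9P_b, so 1144 = 11P_b and P_b = 104.
Then P_s = 104 - 11 = 93 and Q = 816 - 2(104) = 608.

P_b = 104, P_s = 93, Q = 608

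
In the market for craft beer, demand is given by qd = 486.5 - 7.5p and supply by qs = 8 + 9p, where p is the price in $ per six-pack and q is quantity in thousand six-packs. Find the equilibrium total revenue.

At equilibrium qd = qs, so 486.5 - 7.5p = 8 + 9p; collecting terms, 478.5 = 16.5p and p* = 29.
Substitute back: q* = 486.5 - 7.5(29) = 269.
Total revenue = p* × q* = 29 × 269 = 7801.

Total revenue = 7801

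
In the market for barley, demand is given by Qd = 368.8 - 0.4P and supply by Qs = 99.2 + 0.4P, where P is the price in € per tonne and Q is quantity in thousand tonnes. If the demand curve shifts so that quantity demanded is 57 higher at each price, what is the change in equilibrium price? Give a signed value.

Equating demand and supply, 368.8 - 0.4P = 99.2 + 0.4P gives 0.8P = 269.6, so P* = 337.
From the demand curve, Q* = 368.8 - 0.4(337) = 234.
After the shift, demand is Qd = 425.8 - 0.4P.
The new intersection has 326.6 = 0.8P, i.e. P = 408.25, Q = 262.5.
ΔP = 408.25 - 337 = 71.25.

ΔP = 71.25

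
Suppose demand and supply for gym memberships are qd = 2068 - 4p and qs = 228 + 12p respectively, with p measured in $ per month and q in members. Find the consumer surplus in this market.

The market clears where 2068 - 4p = 228 + 12p. Rearranging, 16p = 1840, hence p* = 115.
Then q* = 2068 - 4(115) = 1608.
Demand choke price (qd = 0): p = 2068/4 = 517. Consumer surplus = ½ × (517 - 115) × 1608 = 323208.

Consumer surplus = 323208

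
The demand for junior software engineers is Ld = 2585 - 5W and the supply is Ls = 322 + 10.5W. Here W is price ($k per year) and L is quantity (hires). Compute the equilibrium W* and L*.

W* = 146, L* = 1855

The market clears where 2585 - 5W = 322 + 10.5W. Rearranging, 15.5W = 2263, hence W* = 146.
Substitute back: L* = 2585 - 5(146) = 1855.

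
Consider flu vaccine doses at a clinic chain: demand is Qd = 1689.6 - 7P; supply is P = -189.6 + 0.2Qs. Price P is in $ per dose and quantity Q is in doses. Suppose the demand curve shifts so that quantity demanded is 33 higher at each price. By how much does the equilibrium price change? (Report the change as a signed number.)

Inverting to quantity form: Qs = 948 + 5P.
At equilibrium Qd = Qs, so 1689.6 - 7P = 948 + 5P; collecting terms, 741.6 = 12P and P* = 61.8.
From the demand curve, Q* = 1689.6 - 7(61.8) = 1257.
After the shift, demand is Qd = 1722.6 - 7P.
New equilibrium: 774.6 = 12P, so P = 64.55 and Q = 1270.75.
ΔP = 64.55 - 61.8 = 2.75.

ΔP = 2.75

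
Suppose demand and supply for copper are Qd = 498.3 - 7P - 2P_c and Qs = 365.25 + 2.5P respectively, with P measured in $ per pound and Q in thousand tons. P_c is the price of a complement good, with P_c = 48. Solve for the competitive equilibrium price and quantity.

With P_c = 48, demand is Qd = 402.3 - 7P.
At equilibrium Qd = Qs, so 402.3 - 7P = 365.25 + 2.5P; collecting terms, 37.05 = 9.5P and P* = 3.9.
Plugging P* into demand: Q* = 402.3 - 7(3.9) = 375.

P* = 3.9, Q* = 375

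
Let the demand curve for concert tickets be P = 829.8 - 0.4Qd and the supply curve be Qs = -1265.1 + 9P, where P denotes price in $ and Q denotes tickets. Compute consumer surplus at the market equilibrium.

Rewriting in direct form: Qd = 2074.5 - 2.5P.
The market clears where 2074.5 - 2.5P = -1265.1 + 9P. Rearranging, 11.5P = 3339.6, hence P* = 290.4.
Then Q* = 2074.5 - 2.5(290.4) = 1348.5.
Demand choke price (Qd = 0): P = 2074.5/2.5 = 829.8. Consumer surplus = ½ × (829.8 - 290.4) × 1348.5 = 363690.45.

Consumer surplus = 363690.45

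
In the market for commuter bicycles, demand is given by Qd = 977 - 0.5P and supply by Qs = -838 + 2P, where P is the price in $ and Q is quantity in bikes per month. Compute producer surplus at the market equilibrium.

Equating demand and supply, 977 - 0.5P = -838 + 2P gives 2.5P = 1815, so P* = 726.
Substitute back: Q* = 977 - 0.5(726) = 614.
Supply choke price (Qs = 0): P = 419. Producer surplus = ½ × (726 - 419) × 614 = 94249.

Producer surplus = 94249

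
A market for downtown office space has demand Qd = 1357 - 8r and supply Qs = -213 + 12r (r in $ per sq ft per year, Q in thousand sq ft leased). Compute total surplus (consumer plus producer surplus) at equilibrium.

Set Qd = Qs: 1357 - 8r = -213 + 12r, so 1570 = 20r and r* = 78.5.
Plugging r* into demand: Q* = 1357 - 8(78.5) = 729.
Demand choke price = 169.625; supply choke price = 17.75. CS = ½(169.625 - 78.5)(729) = 33215.0625; PS = ½(78.5 - 17.75)(729) = 22143.375. Total surplus = 55358.4375.

Total surplus = 55358.4375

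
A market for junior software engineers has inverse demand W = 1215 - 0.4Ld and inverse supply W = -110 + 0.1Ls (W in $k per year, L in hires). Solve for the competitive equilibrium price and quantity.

Rewriting in direct form: Ld = 3037.5 - 2.5W and Ls = 1100 + 10W.
At equilibrium Ld = Ls, so 3037.5 - 2.5W = 1100 + 10W; collecting terms, 1937.5 = 12.5W and W* = 155.
Then L* = 3037.5 - 2.5(155) = 2650.

W* = 155, L* = 2650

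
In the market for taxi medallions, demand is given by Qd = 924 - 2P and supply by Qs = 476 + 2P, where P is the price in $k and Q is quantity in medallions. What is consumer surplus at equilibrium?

Equating demand and supply, 924 - 2P = 476 + 2P gives 4P = 448, so P* = 112.
Substitute back: Q* = 924 - 2(112) = 700.
Demand choke price (Qd = 0): P = 924/2 = 462. Consumer surplus = ½ × (462 - 112) × 700 = 122500.

Consumer surplus = 122500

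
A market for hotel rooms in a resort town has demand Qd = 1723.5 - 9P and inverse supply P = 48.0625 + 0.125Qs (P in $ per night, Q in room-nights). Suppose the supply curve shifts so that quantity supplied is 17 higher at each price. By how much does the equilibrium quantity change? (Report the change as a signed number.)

ΔQ = 9

Rewriting in direct form: Qs = -384.5 + 8P.
The market clears where 1723.5 - 9P = -384.5 + 8P. Rearranging, 17P = 2108, hence P* = 124.
From the demand curve, Q* = 1723.5 - 9(124) = 607.5.
After the shift, supply is Qs = -367.5 + 8P.
Re-solving, 17P = 2091 gives P = 123 and Q = 616.5.
ΔQ = 616.5 - 607.5 = 9.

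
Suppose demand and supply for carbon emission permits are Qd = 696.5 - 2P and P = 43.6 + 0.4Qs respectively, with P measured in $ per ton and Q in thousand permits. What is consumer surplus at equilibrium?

Consumer surplus = 28645.5625

Rewriting in direct form: Qs = -109 + 2.5P.
Equating demand and supply, 696.5 - 2P = -109 + 2.5P gives 4.5P = 805.5, so P* = 179.
Then Q* = 696.5 - 2(179) = 338.5.
Demand choke price (Qd = 0): P = 696.5/2 = 348.25. Consumer surplus = ½ × (348.25 - 179) × 338.5 = 28645.5625.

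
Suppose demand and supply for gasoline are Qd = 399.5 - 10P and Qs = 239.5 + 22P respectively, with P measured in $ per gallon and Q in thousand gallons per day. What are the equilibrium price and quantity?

P* = 5, Q* = 349.5

Set Qd = Qs: 399.5 - 10P = 239.5 + 22P, so 160 = 32P and P* = 5.
Plugging P* into demand: Q* = 399.5 - 10(5) = 349.5.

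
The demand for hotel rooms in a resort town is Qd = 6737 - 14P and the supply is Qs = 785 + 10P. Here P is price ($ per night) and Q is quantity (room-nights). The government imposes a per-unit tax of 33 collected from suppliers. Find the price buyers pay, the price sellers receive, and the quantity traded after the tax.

Suppliers keep P_s = P_b - 33 per unit, so supply in terms of the buyer price is Qs = 455 + 10P_b.
Set Qd = Qs: 6737 - 14P_b = 455 + 10P_b, so 6282 = 24P_b and P_b = 261.75.
So P_s = 228.75 and the quantity traded is Q = 6737 - 14(261.75) = 3072.5.

P_b = 261.75, P_s = 228.75, Q = 3072.5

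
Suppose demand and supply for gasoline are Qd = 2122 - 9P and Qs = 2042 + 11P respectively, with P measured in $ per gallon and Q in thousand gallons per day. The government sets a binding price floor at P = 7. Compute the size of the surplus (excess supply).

With P fixed at 7, quantity demanded is 2059 and quantity supplied is 2119.
Surplus = Qs - Qd = 2119 - 2059 = 60.

Surplus = 60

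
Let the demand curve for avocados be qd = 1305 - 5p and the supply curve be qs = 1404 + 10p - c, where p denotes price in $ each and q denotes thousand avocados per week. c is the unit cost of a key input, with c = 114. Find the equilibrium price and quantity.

p* = 1, q* = 1300

With c = 114, supply is qs = 1290 + 10p.
Equating demand and supply, 1305 - 5p = 1290 + 10p gives 15p = 15, so p* = 1.
Substitute back: q* = 1305 - 5(1) = 1300.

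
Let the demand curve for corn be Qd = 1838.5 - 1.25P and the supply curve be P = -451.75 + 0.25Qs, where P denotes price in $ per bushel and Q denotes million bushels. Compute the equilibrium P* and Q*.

In direct form, Qs = 1807 + 4P.
The market clears where 1838.5 - 1.25P = 1807 + 4P. Rearranging, 5.25P = 31.5, hence P* = 6.
From the demand curve, Q* = 1838.5 - 1.25(6) = 1831.

P* = 6, Q* = 1831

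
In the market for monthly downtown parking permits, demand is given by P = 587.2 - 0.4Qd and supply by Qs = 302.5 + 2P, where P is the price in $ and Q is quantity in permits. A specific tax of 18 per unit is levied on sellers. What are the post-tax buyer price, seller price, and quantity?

P_b = 267, P_s = 249, Q = 800.5

In direct form, Qd = 1468 - 2.5P.
The tax drives a wedge P_b - P_s = 18. Substituting P_s = P_b - 18 into supply: Qs = 266.5 + 2P_b.
Set Qd = Qs: 1468 - 2.5P_b = 266.5 + 2P_b, so 1201.5 = 4.5P_b and P_b = 267.
So P_s = 249 and the quantity traded is Q = 1468 - 2.5(267) = 800.5.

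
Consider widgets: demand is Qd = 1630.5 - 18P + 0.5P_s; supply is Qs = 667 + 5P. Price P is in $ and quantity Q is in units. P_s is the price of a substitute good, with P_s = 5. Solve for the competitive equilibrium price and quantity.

With P_s = 5, demand is Qd = 1633 - 18P.
The market clears where 1633 - 18P = 667 + 5P. Rearranging, 23P = 966, hence P* = 42.
Then Q* = 1633 - 18(42) = 877.

P* = 42, Q* = 877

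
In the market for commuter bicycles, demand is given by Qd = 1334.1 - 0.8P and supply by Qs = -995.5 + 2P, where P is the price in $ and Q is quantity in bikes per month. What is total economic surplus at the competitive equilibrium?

Total surplus = 391030.71875

Set Qd = Qs: 1334.1 - 0.8P = -995.5 + 2P, so 2329.6 = 2.8P and P* = 832.
Then Q* = 1334.1 - 0.8(832) = 668.5.
Demand choke price = 1667.625; supply choke price = 497.75. CS = ½(1667.625 - 832)(668.5) = 279307.65625; PS = ½(832 - 497.75)(668.5) = 111723.0625. Total surplus = 391030.71875.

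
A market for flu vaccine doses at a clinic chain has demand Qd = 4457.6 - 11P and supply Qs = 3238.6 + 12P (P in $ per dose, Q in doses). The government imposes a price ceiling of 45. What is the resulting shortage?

Shortage = 184

Evaluating both curves at the ceiling price 45 gives Qd = 3962.6, Qs = 3778.6.
Shortage = Qd - Qs = 3962.6 - 3778.6 = 184.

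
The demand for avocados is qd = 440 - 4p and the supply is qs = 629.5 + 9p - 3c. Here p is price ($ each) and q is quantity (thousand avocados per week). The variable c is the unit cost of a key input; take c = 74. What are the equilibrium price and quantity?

p* = 2.5, q* = 430

With c = 74, supply is qs = 407.5 + 9p.
Set qd = qs: 440 - 4p = 407.5 + 9p, so 32.5 = 13p and p* = 2.5.
Substitute back: q* = 440 - 4(2.5) = 430.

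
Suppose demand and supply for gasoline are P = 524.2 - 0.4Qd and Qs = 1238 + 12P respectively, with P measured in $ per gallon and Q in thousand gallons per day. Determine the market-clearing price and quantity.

Rewriting in direct form: Qd = 1310.5 - 2.5P.
Equating demand and supply, 1310.5 - 2.5P = 1238 + 12P gives 14.5P = 72.5, so P* = 5.
Then Q* = 1310.5 - 2.5(5) = 1298.

P* = 5, Q* = 1298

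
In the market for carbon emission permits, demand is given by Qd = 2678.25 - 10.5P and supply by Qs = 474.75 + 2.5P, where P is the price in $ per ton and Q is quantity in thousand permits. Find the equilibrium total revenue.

Total revenue = 152295.75

The market clears where 2678.25 - 10.5P = 474.75 + 2.5P. Rearranging, 13P = 2203.5, hence P* = 169.5.
Plugging P* into demand: Q* = 2678.25 - 10.5(169.5) = 898.5.
Total revenue = P* × Q* = 169.5 × 898.5 = 152295.75.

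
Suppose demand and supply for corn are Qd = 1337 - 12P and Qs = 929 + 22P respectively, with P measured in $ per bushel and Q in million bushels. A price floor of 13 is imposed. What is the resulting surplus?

At P = 13: Qd = 1181 and Qs = 1215.
Surplus = Qs - Qd = 1215 - 1181 = 34.

Surplus = 34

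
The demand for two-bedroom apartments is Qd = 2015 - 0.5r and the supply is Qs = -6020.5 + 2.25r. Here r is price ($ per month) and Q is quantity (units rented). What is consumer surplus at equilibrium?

Consumer surplus = 306916

Equating demand and supply, 2015 - 0.5r = -6020.5 + 2.25r gives 2.75r = 8035.5, so r* = 2922.
Plugging r* into demand: Q* = 2015 - 0.5(2922) = 554.
Demand choke price (Qd = 0): r = 2015/0.5 = 4030. Consumer surplus = ½ × (4030 - 2922) × 554 = 306916.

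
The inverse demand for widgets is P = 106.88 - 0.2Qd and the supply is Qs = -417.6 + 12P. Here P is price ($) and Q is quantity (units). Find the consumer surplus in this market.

Consumer surplus = 6471.936

In direct form, Qd = 534.4 - 5P.
Set Qd = Qs: 534.4 - 5P = -417.6 + 12P, so 952 = 17P and P* = 56.
Substitute back: Q* = 534.4 - 5(56) = 254.4.
Demand choke price (Qd = 0): P = 534.4/5 = 106.88. Consumer surplus = ½ × (106.88 - 56) × 254.4 = 6471.936.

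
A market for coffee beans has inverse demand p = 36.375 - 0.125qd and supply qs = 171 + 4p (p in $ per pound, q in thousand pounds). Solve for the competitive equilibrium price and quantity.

Inverting to quantity form: qd = 291 - 8p.
Set qd = qs: 291 - 8p = 171 + 4p, so 120 = 12p and p* = 10.
Plugging p* into demand: q* = 291 - 8(10) = 211.

p* = 10, q* = 211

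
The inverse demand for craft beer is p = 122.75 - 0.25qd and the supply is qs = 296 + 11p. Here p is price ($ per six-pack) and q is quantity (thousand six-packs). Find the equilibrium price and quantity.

Rewriting in direct form: qd = 491 - 4p.
Equating demand and supply, 491 - 4p = 296 + 11p gives 15p = 195, so p* = 13.
Plugging p* into demand: q* = 491 - 4(13) = 439.

p* = 13, q* = 439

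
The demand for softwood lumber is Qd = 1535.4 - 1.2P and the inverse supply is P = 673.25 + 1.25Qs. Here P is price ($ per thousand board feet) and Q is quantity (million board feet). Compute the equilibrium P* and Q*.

P* = 1037, Q* = 291

In direct form, Qs = -538.6 + 0.8P.
The market clears where 1535.4 - 1.2P = -538.6 + 0.8P. Rearranging, 2P = 2074, hence P* = 1037.
Then Q* = 1535.4 - 1.2(1037) = 291.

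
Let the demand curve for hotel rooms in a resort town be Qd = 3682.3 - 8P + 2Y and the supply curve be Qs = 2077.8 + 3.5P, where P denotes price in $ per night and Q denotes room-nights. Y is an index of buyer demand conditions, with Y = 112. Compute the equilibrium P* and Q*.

P* = 159, Q* = 2634.3

With Y = 112, demand is Qd = 3906.3 - 8P.
At equilibrium Qd = Qs, so 3906.3 - 8P = 2077.8 + 3.5P; collecting terms, 1828.5 = 11.5P and P* = 159.
Substitute back: Q* = 3906.3 - 8(159) = 2634.3.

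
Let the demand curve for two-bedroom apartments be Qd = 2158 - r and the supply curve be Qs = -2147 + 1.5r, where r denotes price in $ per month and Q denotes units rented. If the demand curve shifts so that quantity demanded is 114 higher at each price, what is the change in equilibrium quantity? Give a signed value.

ΔQ = 68.4

Set Qd = Qs: 2158 - r = -2147 + 1.5r, so 4305 = 2.5r and r* = 1722.
Then Q* = 2158 - 1722 = 436.
After the shift, demand is Qd = 2272 - r.
The new intersection has 4419 = 2.5r, i.e. r = 1767.6, Q = 504.4.
ΔQ = 504.4 - 436 = 68.4.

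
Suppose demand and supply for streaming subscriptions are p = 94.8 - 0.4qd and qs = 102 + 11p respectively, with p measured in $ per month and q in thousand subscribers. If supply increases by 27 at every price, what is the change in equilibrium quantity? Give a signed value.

Δq = 5

Solving each curve for q: qd = 237 - 2.5p.
At equilibrium qd = qs, so 237 - 2.5p = 102 + 11p; collecting terms, 135 = 13.5p and p* = 10.
From the demand curve, q* = 237 - 2.5(10) = 212.
After the shift, supply is qs = 129 + 11p.
The new intersection has 108 = 13.5p, i.e. p = 8, q = 217.
Δq = 217 - 212 = 5.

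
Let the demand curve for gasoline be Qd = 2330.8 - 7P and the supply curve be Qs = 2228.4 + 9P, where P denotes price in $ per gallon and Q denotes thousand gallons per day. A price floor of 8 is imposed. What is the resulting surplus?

Surplus = 25.6

Evaluating both curves at the floor price 8 gives Qd = 2274.8, Qs = 2300.4.
Surplus = Qs - Qd = 2300.4 - 2274.8 = 25.6.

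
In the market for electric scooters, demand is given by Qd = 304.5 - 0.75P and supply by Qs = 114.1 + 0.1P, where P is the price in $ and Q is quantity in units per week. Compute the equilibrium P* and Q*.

P* = 224, Q* = 136.5

Equating demand and supply, 304.5 - 0.75P = 114.1 + 0.1P gives 0.85P = 190.4, so P* = 224.
From the demand curve, Q* = 304.5 - 0.75(224) = 136.5.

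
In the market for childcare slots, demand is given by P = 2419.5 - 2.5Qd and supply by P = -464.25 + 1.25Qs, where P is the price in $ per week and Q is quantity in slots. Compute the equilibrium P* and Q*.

In direct form, Qd = 967.8 - 0.4P and Qs = 371.4 + 0.8P.
Set Qd = Qs: 967.8 - 0.4P = 371.4 + 0.8P, so 596.4 = 1.2P and P* = 497.
From the demand curve, Q* = 967.8 - 0.4(497) = 769.

P* = 497, Q* = 769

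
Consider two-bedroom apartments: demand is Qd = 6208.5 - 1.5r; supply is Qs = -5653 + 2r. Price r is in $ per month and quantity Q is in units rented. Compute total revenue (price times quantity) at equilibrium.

The market clears where 6208.5 - 1.5r = -5653 + 2r. Rearranging, 3.5r = 11861.5, hence r* = 3389.
From the demand curve, Q* = 6208.5 - 1.5(3389) = 1125.
Total revenue = r* × Q* = 3389 × 1125 = 3812625.

Total revenue = 3812625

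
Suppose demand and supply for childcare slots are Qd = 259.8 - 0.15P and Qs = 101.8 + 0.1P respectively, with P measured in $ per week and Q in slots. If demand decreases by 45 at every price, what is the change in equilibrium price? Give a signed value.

ΔP = -180

The market clears where 259.8 - 0.15P = 101.8 + 0.1P. Rearranging, 0.25P = 158, hence P* = 632.
Substitute back: Q* = 259.8 - 0.15(632) = 165.
After the shift, demand is Qd = 214.8 - 0.15P.
The new intersection has 113 = 0.25P, i.e. P = 452, Q = 147.
ΔP = 452 - 632 = -180.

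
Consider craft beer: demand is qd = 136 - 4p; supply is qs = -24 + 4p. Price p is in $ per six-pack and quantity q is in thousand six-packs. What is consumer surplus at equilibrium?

Set qd = qs: 136 - 4p = -24 + 4p, so 160 = 8p and p* = 20.
Substitute back: q* = 136 - 4(20) = 56.
Demand choke price (qd = 0): p = 136/4 = 34. Consumer surplus = ½ × (34 - 20) × 56 = 392.

Consumer surplus = 392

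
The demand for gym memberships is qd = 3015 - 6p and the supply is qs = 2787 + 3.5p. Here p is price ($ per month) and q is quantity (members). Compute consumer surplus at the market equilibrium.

Consumer surplus = 686886.75

The market clears where 3015 - 6p = 2787 + 3.5p. Rearranging, 9.5p = 228, hence p* = 24.
Substitute back: q* = 3015 - 6(24) = 2871.
Demand choke price (qd = 0): p = 3015/6 = 502.5. Consumer surplus = ½ × (502.5 - 24) × 2871 = 686886.75.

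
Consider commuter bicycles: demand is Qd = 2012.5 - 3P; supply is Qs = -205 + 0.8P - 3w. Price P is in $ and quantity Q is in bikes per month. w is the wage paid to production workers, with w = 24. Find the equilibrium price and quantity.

P* = 602.5, Q* = 205

With w = 24, supply is Qs = -277 + 0.8P.
At equilibrium Qd = Qs, so 2012.5 - 3P = -277 + 0.8P; collecting terms, 2289.5 = 3.8P and P* = 602.5.
Then Q* = 2012.5 - 3(602.5) = 205.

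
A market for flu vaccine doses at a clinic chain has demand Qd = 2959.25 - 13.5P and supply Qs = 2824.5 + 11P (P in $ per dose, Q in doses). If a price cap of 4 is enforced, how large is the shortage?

Shortage = 36.75

At P = 4: Qd = 2905.25 and Qs = 2868.5.
Shortage = Qd - Qs = 2905.25 - 2868.5 = 36.75.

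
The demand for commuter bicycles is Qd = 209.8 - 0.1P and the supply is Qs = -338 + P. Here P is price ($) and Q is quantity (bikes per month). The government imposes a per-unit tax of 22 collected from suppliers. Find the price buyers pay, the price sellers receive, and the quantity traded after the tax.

Suppliers keep P_s = P_b - 22 per unit, so supply in terms of the buyer price is Qs = -360 + P_b.
Set Qd = Qs: 209.8 - 0.1P_b = -360 + P_b, so 569.8 = 1.1P_b and P_b = 518.
So P_s = 496 and the quantity traded is Q = 209.8 - 0.1(518) = 158.

P_b = 518, P_s = 496, Q = 158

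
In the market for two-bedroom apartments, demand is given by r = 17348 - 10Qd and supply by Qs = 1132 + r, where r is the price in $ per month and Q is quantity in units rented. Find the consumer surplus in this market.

In direct form, Qd = 1734.8 - 0.1r.
The market clears where 1734.8 - 0.1r = 1132 + r. Rearranging, 1.1r = 602.8, hence r* = 548.
Substitute back: Q* = 1734.8 - 0.1(548) = 1680.
Demand choke price (Qd = 0): r = 1734.8/0.1 = 17348. Consumer surplus = ½ × (17348 - 548) × 1680 = 14112000.

Consumer surplus = 14112000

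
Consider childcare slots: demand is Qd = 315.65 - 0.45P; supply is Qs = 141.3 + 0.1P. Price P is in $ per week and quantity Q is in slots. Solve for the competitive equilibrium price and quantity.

Equating demand and supply, 315.65 - 0.45P = 141.3 + 0.1P gives 0.55P = 174.35, so P* = 317.
From the demand curve, Q* = 315.65 - 0.45(317) = 173.

P* = 317, Q* = 173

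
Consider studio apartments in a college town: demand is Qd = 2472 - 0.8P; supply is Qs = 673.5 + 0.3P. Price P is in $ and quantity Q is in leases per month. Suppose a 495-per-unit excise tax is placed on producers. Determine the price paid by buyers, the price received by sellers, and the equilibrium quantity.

P_b = 1770, P_s = 1275, Q = 1056

The tax drives a wedge P_b - P_s = 495. Substituting P_s = P_b - 495 into supply: Qs = 525 + 0.3P_b.
Equate demand and the shifted supply: 2472 - 0.8P_b = 525 + 0.3P_b, giving 1.1P_b = 1947, so P_b = 1770.
Then P_s = 1770 - 495 = 1275 and Q = 2472 - 0.8(1770) = 1056.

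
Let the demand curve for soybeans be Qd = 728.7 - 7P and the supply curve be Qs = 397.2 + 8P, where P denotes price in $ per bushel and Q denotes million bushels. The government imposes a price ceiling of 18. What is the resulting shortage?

At P = 18: Qd = 602.7 and Qs = 541.2.
Shortage = Qd - Qs = 602.7 - 541.2 = 61.5.

Shortage = 61.5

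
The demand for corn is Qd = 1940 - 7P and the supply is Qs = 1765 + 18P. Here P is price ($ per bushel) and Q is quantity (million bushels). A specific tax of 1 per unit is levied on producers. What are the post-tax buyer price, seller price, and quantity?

Producers keep P_s = P_b - 1 per unit, so supply in terms of the buyer price is Qs = 1747 + 18P_b.
Set Qd = Qs: 1940 - 7P_b = 1747 + 18P_b, so 193 = 25P_b and P_b = 7.72.
Then P_s = 7.72 - 1 = 6.72 and Q = 1940 - 7(7.72) = 1885.96.

P_b = 7.72, P_s = 6.72, Q = 1885.96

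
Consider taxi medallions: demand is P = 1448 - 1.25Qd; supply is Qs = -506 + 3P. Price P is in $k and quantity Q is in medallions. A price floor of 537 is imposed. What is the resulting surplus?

Surplus = 376.2

Inverting to quantity form: Qd = 1158.4 - 0.8P.
At P = 537: Qd = 728.8 and Qs = 1105.
Surplus = Qs - Qd = 1105 - 728.8 = 376.2.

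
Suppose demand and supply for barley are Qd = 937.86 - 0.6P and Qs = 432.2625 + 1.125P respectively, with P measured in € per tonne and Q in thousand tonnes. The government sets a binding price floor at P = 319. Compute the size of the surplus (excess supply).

Surplus = 44.6775

Evaluating both curves at the floor price 319 gives Qd = 746.46, Qs = 791.1375.
Surplus = Qs - Qd = 791.1375 - 746.46 = 44.6775.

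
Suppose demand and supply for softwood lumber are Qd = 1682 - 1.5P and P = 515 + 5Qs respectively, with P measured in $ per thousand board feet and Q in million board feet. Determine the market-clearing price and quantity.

P* = 1050, Q* = 107

Inverting to quantity form: Qs = -103 + 0.2P.
At equilibrium Qd = Qs, so 1682 - 1.5P = -103 + 0.2P; collecting terms, 1785 = 1.7P and P* = 1050.
Then Q* = 1682 - 1.5(1050) = 107.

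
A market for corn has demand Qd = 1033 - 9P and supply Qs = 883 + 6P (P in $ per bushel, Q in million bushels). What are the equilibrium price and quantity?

Equating demand and supply, 1033 - 9P = 883 + 6P gives 15P = 150, so P* = 10.
Then Q* = 1033 - 9(10) = 943.

P* = 10, Q* = 943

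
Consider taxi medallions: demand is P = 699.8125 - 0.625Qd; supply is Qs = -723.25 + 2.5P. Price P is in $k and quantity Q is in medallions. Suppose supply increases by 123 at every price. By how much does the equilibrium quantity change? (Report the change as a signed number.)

ΔQ = 48

Solving each curve for Q: Qd = 1119.7 - 1.6P.
At equilibrium Qd = Qs, so 1119.7 - 1.6P = -723.25 + 2.5P; collecting terms, 1842.95 = 4.1P and P* = 449.5.
Substitute back: Q* = 1119.7 - 1.6(449.5) = 400.5.
After the shift, supply is Qs = -600.25 + 2.5P.
The new intersection has 1719.95 = 4.1P, i.e. P = 419.5, Q = 448.5.
ΔQ = 448.5 - 400.5 = 48.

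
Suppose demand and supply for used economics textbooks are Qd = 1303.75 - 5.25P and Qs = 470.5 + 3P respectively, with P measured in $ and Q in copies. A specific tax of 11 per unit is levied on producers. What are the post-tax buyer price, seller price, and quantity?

With a tax of 11 on producers, they supply based on the net price P_s = P_b - 11, so Qs = 437.5 + 3P_b.
Market clearing requires 1303.75 - 5.25P_b = 437.5 + 3P_b; hence 866.25 = 8.25P_b and P_b = 105.
Then P_s = 105 - 11 = 94 and Q = 1303.75 - 5.25(105) = 752.5.

P_b = 105, P_s = 94, Q = 752.5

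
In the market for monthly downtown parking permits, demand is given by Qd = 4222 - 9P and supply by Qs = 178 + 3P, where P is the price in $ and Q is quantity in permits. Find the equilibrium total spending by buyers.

At equilibrium Qd = Qs, so 4222 - 9P = 178 + 3P; collecting terms, 4044 = 12P and P* = 337.
Then Q* = 4222 - 9(337) = 1189.
Total spending by buyers = P* × Q* = 337 × 1189 = 400693.

Total spending by buyers = 400693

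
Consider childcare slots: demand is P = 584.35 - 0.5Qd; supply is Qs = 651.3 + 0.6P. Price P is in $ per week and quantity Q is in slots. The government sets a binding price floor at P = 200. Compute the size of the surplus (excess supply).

Inverting to quantity form: Qd = 1168.7 - 2P.
Evaluating both curves at the floor price 200 gives Qd = 768.7, Qs = 771.3.
Surplus = Qs - Qd = 771.3 - 768.7 = 2.6.

Surplus = 2.6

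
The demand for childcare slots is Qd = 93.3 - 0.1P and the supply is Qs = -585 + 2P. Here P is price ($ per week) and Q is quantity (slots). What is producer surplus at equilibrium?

Producer surplus = 930.25

At equilibrium Qd = Qs, so 93.3 - 0.1P = -585 + 2P; collecting terms, 678.3 = 2.1P and P* = 323.
Then Q* = 93.3 - 0.1(323) = 61.
Supply choke price (Qs = 0): P = 292.5. Producer surplus = ½ × (323 - 292.5) × 61 = 930.25.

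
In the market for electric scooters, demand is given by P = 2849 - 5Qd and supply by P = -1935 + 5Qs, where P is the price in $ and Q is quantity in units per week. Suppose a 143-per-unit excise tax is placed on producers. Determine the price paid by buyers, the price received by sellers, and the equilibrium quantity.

Solving each curve for Q: Qd = 569.8 - 0.2P and Qs = 387 + 0.2P.
With a tax of 143 on producers, they supply based on the net price P_s = P_b - 143, so Qs = 358.4 + 0.2P_b.
Set Qd = Qs: 569.8 - 0.2P_b = 358.4 + 0.2P_b, so 211.4 = 0.4P_b and P_b = 528.5.
So P_s = 385.5 and the quantity traded is Q = 569.8 - 0.2(528.5) = 464.1.

P_b = 528.5, P_s = 385.5, Q = 464.1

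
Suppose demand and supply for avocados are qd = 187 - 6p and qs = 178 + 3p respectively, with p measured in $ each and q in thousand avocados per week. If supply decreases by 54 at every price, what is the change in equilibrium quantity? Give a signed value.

The market clears where 187 - 6p = 178 + 3p. Rearranging, 9p = 9, hence p* = 1.
Substitute back: q* = 187 - 6(1) = 181.
After the shift, supply is qs = 124 + 3p.
Re-solving, 9p = 63 gives p = 7 and q = 145.
Δq = 145 - 181 = -36.

Δq = -36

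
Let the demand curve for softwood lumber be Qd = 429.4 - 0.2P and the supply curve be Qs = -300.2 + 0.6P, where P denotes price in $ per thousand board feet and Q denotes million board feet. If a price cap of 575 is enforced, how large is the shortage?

Evaluating both curves at the ceiling price 575 gives Qd = 314.4, Qs = 44.8.
Shortage = Qd - Qs = 314.4 - 44.8 = 269.6.

Shortage = 269.6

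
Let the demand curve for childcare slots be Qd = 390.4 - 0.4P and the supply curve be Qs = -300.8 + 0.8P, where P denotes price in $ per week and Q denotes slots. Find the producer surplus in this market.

Equating demand and supply, 390.4 - 0.4P = -300.8 + 0.8P gives 1.2P = 691.2, so P* = 576.
Substitute back: Q* = 390.4 - 0.4(576) = 160.
Supply choke price (Qs = 0): P = 376. Producer surplus = ½ × (576 - 376) × 160 = 16000.

Producer surplus = 16000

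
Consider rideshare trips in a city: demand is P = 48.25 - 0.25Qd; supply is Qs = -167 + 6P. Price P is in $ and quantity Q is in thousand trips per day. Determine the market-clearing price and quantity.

Rewriting in direct form: Qd = 193 - 4P.
Equating demand and supply, 193 - 4P = -167 + 6P gives 10P = 360, so P* = 36.
Plugging P* into demand: Q* = 193 - 4(36) = 49.

P* = 36, Q* = 49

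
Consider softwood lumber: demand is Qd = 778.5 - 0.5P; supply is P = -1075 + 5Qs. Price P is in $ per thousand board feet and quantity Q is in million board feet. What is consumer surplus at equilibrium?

Solving each curve for Q: Qs = 215 + 0.2P.
Set Qd = Qs: 778.5 - 0.5P = 215 + 0.2P, so 563.5 = 0.7P and P* = 805.
Substitute back: Q* = 778.5 - 0.5(805) = 376.
Demand choke price (Qd = 0): P = 778.5/0.5 = 1557. Consumer surplus = ½ × (1557 - 805) × 376 = 141376.

Consumer surplus = 141376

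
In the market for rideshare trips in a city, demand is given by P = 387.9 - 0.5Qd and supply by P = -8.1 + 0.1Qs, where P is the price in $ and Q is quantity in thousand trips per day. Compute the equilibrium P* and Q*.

P* = 57.9, Q* = 660

Rewriting in direct form: Qd = 775.8 - 2P and Qs = 81 + 10P.
Equating demand and supply, 775.8 - 2P = 81 + 10P gives 12P = 694.8, so P* = 57.9.
From the demand curve, Q* = 775.8 - 2(57.9) = 660.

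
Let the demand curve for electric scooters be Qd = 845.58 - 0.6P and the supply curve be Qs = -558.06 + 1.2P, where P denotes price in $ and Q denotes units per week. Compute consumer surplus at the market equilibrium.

Consumer surplus = 118881.075

At equilibrium Qd = Qs, so 845.58 - 0.6P = -558.06 + 1.2P; collecting terms, 1403.64 = 1.8P and P* = 779.8.
From the demand curve, Q* = 845.58 - 0.6(779.8) = 377.7.
Demand choke price (Qd = 0): P = 845.58/0.6 = 1409.3. Consumer surplus = ½ × (1409.3 - 779.8) × 377.7 = 118881.075.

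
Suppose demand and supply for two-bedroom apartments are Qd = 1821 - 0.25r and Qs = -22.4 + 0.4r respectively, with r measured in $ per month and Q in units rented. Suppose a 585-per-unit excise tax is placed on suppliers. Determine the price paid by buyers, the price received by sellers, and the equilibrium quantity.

Suppliers keep r_s = r_b - 585 per unit, so supply in terms of the buyer price is Qs = -256.4 + 0.4r_b.
Set Qd = Qs: 1821 - 0.25r_b = -256.4 + 0.4r_b, so 2077.4 = 0.65r_b and r_b = 3196.
So r_s = 2611 and the quantity traded is Q = 1821 - 0.25(3196) = 1022.

r_b = 3196, r_s = 2611, Q = 1022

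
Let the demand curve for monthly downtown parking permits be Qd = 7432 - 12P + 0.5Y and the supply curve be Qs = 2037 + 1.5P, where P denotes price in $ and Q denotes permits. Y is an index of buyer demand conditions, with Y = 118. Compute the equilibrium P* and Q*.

P* = 404, Q* = 2643

With Y = 118, demand is Qd = 7491 - 12P.
At equilibrium Qd = Qs, so 7491 - 12P = 2037 + 1.5P; collecting terms, 5454 = 13.5P and P* = 404.
Substitute back: Q* = 7491 - 12(404) = 2643.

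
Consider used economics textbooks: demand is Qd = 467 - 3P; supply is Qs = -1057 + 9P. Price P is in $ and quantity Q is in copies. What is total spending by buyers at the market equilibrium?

Set Qd = Qs: 467 - 3P = -1057 + 9P, so 1524 = 12P and P* = 127.
Substitute back: Q* = 467 - 3(127) = 86.
Total spending by buyers = P* × Q* = 127 × 86 = 10922.

Total spending by buyers = 10922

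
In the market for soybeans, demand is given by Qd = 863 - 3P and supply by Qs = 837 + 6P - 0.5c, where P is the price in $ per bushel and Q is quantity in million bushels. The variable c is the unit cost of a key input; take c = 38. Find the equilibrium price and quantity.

P* = 5, Q* = 848

With c = 38, supply is Qs = 818 + 6P.
The market clears where 863 - 3P = 818 + 6P. Rearranging, 9P = 45, hence P* = 5.
From the demand curve, Q* = 863 - 3(5) = 848.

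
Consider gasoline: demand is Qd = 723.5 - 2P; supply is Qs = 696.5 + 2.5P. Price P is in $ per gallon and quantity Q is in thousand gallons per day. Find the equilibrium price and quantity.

At equilibrium Qd = Qs, so 723.5 - 2P = 696.5 + 2.5P; collecting terms, 27 = 4.5P and P* = 6.
Then Q* = 723.5 - 2(6) = 711.5.

P* = 6, Q* = 711.5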